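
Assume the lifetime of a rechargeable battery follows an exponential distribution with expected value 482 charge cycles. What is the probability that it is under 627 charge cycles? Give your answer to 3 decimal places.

The rate is λ = 1/482 = 0.00207469 per charge cycle.
P(X ≤ 627) = 1 − e^(−λ·627) = 1 − e^(−1.3008) ≈ 0.728.

0.728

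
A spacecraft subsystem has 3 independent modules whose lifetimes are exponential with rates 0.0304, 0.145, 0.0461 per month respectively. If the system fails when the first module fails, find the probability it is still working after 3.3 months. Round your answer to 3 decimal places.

The time to first failure is exponential with rate Σλ = 0.0304 + 0.145 + 0.0461 = 0.2215.
P(min > 3.3) = e^(−0.2215·3.3) = e^(−0.73095) ≈ 0.481.

0.481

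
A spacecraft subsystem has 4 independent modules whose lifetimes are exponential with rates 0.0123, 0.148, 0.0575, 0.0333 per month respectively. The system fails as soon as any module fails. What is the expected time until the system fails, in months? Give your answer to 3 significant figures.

3.98

The time to first failure is exponential with rate Σλ = 0.0123 + 0.148 + 0.0575 + 0.0333 = 0.2511.
E[min] = 1/Σλ = 1/0.2511 = 3.98248 months.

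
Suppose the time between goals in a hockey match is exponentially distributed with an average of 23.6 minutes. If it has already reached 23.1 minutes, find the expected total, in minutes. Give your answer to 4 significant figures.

46.70

The rate is λ = 1/23.6 = 0.0423729 per minute.
By memorylessness, E[X | X > 23.1] = 23.1 + 1/λ = 23.1 + 23.6 = 46.7 minutes.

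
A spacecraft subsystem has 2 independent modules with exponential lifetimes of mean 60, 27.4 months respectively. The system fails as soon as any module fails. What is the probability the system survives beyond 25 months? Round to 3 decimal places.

0.265

The first failure time is exponential with rate Σλ_i = 1/60 + 1/27.4 = 0.053163 per month.
P(min > 25) = e^(−0.053163·25) = e^(−1.3291) ≈ 0.265.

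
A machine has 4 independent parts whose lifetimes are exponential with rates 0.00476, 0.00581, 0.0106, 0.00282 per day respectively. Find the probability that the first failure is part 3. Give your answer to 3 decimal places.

0.442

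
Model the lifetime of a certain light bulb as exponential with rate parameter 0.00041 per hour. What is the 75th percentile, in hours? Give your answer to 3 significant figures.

3380

Set 1 − e^(−λt) = 0.75, so t = −ln(0.25)/λ = 1.3863/0.00041 ≈ 3381.21 hours.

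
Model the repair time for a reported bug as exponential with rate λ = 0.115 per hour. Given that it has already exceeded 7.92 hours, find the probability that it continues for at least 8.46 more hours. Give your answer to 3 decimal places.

P(X > s+t | X > s) = e^(−λ(s+t))/e^(−λs) = e^(−λt), independent of s = 7.92.
P(X > 8.46) = e^(−0.9729) ≈ 0.378.

0.378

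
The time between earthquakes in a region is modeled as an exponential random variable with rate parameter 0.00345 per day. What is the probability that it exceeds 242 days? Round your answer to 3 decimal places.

P(X > 242) = e^(−λ·242) = e^(−0.8349) ≈ 0.434.

0.434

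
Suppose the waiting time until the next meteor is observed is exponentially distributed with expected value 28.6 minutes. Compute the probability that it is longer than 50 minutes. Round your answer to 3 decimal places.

0.174

The rate is λ = 1/28.6 = 0.034965 per minute.
P(X > 50) = e^(−λ·50) = e^(−1.7483) ≈ 0.174.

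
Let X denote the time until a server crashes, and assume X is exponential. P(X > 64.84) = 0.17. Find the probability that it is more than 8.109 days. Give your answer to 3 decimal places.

0.801

e^(−λ·64.84) = 0.17 ⇒ λ = −ln(0.17)/64.84 = 0.0273281.
P(X > 8.109) = e^(−0.0273281·8.109) = e^(−0.2216) ≈ 0.801.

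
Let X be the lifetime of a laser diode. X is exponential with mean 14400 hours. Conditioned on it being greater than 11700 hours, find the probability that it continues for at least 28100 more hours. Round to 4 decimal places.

0.1421

The rate is λ = 1/14400 = 0.0000694444 per hour.
The exponential is memoryless, so the remaining time is again Exp(λ): the condition X > 11700 is irrelevant.
P(X > 28100) = e^(−1.9514) ≈ 0.1421.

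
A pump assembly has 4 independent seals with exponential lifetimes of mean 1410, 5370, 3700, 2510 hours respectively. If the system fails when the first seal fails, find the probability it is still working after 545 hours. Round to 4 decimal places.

0.4264

The first failure time is exponential with rate Σλ_i = 1/1410 + 1/5370 + 1/3700 + 1/2510 = 0.00156412 per hour.
P(min > 545) = e^(−0.00156412·545) = e^(−0.85244) ≈ 0.4264.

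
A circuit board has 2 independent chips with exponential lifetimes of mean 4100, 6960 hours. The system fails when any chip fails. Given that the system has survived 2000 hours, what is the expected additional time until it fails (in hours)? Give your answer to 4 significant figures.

2580

First-failure rate Σλ = 1/4100 + 1/6960 = 0.000387581.
By memorylessness the expected residual is 1/Σλ = 2580.11 hours, regardless of the 2000 already elapsed.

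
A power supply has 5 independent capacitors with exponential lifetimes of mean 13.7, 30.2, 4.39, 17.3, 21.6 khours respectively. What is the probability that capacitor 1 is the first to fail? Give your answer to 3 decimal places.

0.167

Rates: λ_i = 1/mean_i → 0.0729927, 0.0331126, 0.22779, 0.0578035, 0.0462963; Σλ = 0.437995.
P(capacitor 1 first) = λ_1/Σλ = 0.0729927/0.437995 ≈ 0.167.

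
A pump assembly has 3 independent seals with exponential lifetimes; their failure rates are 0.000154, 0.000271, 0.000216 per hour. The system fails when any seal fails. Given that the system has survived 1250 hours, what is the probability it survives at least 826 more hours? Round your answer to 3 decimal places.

Time to first failure ~ Exp(Σλ) with Σλ = 0.000641.
By memorylessness, P(T > 1250+826 | T > 1250) = P(T > 826) = e^(−0.000641·826) ≈ 0.589.

0.589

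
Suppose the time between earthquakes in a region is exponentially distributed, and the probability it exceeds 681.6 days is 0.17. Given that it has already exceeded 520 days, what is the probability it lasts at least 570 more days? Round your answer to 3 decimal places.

0.227

From e^(−λ·681.6) = 0.17, λ = −ln(0.17)/681.6 = 0.0025997.
Memoryless: P(X > 520+570 | X > 520) = P(X > 570) = e^(−0.0025997·570) ≈ 0.227.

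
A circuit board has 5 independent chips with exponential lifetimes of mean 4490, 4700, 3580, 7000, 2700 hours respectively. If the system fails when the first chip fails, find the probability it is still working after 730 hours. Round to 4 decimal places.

0.4080

The first failure time is exponential with rate Σλ_i = 1/4490 + 1/4700 + 1/3580 + 1/7000 + 1/2700 = 0.00122804 per hour.
P(min > 730) = e^(−0.00122804·730) = e^(−0.89647) ≈ 0.4080.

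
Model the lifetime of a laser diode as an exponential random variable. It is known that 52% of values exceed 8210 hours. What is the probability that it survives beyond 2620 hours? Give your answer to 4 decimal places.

e^(−λ·8210) = 0.52 ⇒ λ = −ln(0.52)/8210 = 0.00007965.
P(X > 2620) = e^(−0.00007965·2620) = e^(−0.20868) ≈ 0.8117.

0.8117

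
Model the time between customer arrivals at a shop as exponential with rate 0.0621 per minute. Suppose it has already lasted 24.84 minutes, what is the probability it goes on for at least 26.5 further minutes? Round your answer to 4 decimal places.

0.1929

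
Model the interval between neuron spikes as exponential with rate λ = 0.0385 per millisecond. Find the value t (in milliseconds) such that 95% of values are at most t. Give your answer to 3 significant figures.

77.8

Set 1 − e^(−λt) = 0.95, so t = −ln(0.05)/λ = 2.9957/0.0385 ≈ 77.8112 milliseconds.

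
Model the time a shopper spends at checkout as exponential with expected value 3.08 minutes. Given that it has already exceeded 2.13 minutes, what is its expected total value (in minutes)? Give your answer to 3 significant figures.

The rate is λ = 1/3.08 = 0.324675 per minute.
By memorylessness, E[X | X > 2.13] = 2.13 + 1/λ = 2.13 + 3.08 = 5.21 minutes.

5.21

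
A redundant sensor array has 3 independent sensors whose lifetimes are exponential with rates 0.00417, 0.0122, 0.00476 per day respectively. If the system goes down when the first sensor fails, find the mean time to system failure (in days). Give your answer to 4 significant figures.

The time to first failure is exponential with rate Σλ = 0.00417 + 0.0122 + 0.00476 = 0.02113.
E[min] = 1/Σλ = 1/0.02113 = 47.3261 days.

47.33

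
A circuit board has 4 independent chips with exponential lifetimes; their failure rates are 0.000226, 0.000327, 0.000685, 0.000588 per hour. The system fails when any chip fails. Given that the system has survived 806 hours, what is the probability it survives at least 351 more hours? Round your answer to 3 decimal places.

Time to first failure ~ Exp(Σλ) with Σλ = 0.001826.
By memorylessness, P(T > 806+351 | T > 806) = P(T > 351) = e^(−0.001826·351) ≈ 0.527.

0.527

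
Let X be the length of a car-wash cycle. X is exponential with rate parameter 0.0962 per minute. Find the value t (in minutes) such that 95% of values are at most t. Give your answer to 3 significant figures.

31.1

Set 1 − e^(−λt) = 0.95, so t = −ln(0.05)/λ = 2.9957/0.0962 ≈ 31.1407 minutes.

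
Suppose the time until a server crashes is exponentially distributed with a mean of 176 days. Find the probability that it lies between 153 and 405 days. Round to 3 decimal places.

0.319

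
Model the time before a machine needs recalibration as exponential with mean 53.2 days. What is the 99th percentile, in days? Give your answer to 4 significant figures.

The rate is λ = 1/53.2 = 0.018797 per day.
Set 1 − e^(−λt) = 0.99, so t = −ln(0.01)/λ = 4.6052/0.018797 ≈ 244.995 days.

245.0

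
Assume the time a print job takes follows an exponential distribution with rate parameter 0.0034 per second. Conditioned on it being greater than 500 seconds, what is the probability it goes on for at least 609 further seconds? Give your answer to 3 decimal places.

0.126

P(X > s+t | X > s) = e^(−λ(s+t))/e^(−λs) = e^(−λt), independent of s = 500.
P(X > 609) = e^(−2.0706) ≈ 0.126.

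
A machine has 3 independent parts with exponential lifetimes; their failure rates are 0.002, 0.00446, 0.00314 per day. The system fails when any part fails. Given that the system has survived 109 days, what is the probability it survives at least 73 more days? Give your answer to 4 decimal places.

Time to first failure ~ Exp(Σλ) with Σλ = 0.0096.
By memorylessness, P(T > 109+73 | T > 109) = P(T > 73) = e^(−0.0096·73) ≈ 0.4962.

0.4962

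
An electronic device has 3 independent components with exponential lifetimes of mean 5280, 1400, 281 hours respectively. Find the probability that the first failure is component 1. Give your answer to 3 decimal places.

Rates: λ_i = 1/mean_i → 0.000189394, 0.000714286, 0.00355872; Σλ = 0.0044624.
P(component 1 first) = λ_1/Σλ = 0.000189394/0.0044624 ≈ 0.042.

0.042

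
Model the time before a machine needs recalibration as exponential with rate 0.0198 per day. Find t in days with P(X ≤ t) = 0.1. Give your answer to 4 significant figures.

5.321

Set 1 − e^(−λt) = 0.1, so t = −ln(0.9)/λ = 0.10536/0.0198 ≈ 5.32124 days.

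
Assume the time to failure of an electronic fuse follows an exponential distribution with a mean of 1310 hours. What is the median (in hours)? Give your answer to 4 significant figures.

The rate is λ = 1/1310 = 0.000763359 per hour.
Set 1 − e^(−λt) = 0.5, so t = −ln(0.5)/λ = 0.69315/0.000763359 ≈ 908.023 hours.

908.0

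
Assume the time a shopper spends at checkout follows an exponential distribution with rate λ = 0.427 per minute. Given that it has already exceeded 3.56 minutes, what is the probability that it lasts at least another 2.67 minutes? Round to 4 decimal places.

0.3198

P(X > s+t | X > s) = e^(−λ(s+t))/e^(−λs) = e^(−λt), independent of s = 3.56.
P(X > 2.67) = e^(−1.1401) ≈ 0.3198.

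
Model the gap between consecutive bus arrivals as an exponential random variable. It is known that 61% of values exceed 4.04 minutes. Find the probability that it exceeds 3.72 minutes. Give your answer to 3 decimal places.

0.634

e^(−λ·4.04) = 0.61 ⇒ λ = −ln(0.61)/4.04 = 0.122351.
P(X > 3.72) = e^(−0.122351·3.72) = e^(−0.45514) ≈ 0.634.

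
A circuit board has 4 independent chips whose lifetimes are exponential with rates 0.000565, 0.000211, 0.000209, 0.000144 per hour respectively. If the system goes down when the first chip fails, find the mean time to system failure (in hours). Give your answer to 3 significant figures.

886

The time to first failure is exponential with rate Σλ = 0.000565 + 0.000211 + 0.000209 + 0.000144 = 0.001129.
E[min] = 1/Σλ = 1/0.001129 = 885.74 hours.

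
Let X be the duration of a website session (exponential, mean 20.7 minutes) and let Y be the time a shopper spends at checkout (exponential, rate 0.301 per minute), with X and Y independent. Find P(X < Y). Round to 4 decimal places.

λ_1 = 1/20.7 = 0.0483092, λ_2 = 0.301.
For independent exponentials, P(X < Y) = λ_1/(λ_1+λ_2) = 0.0483092/0.349309 ≈ 0.1383.

0.1383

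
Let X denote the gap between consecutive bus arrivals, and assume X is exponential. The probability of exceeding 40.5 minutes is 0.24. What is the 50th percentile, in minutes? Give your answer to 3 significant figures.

19.7

e^(−λ·40.5) = 0.24 ⇒ λ = −ln(0.24)/40.5 = 0.0352374.
50th percentile: 1 − e^(−λt) = 0.5, t = −ln(0.5)/λ = 19.6708 minutes.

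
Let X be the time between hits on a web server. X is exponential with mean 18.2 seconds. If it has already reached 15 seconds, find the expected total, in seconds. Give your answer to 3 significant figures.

The rate is λ = 1/18.2 = 0.0549451 per second.
By memorylessness, E[X | X > 15] = 15 + 1/λ = 15 + 18.2 = 33.2 seconds.

33.2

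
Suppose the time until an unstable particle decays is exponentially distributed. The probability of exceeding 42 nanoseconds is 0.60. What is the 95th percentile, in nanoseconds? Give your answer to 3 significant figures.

e^(−λ·42) = 0.60 ⇒ λ = −ln(0.60)/42 = 0.0121625.
95th percentile: 1 − e^(−λt) = 0.95, t = −ln(0.05)/λ = 246.309 nanoseconds.

246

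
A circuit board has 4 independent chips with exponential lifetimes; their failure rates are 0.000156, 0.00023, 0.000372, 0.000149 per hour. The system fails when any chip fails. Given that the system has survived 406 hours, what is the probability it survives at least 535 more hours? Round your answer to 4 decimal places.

Time to first failure ~ Exp(Σλ) with Σλ = 0.000907.
By memorylessness, P(T > 406+535 | T > 406) = P(T > 535) = e^(−0.000907·535) ≈ 0.6155.

0.6155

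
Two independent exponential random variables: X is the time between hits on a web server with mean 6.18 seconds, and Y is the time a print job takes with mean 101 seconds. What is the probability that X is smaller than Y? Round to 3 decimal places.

λ_1 = 1/6.18 = 0.161812, λ_2 = 1/101 = 0.00990099.
For independent exponentials, P(X < Y) = λ_1/(λ_1+λ_2) = 0.161812/0.171713 ≈ 0.942.

0.942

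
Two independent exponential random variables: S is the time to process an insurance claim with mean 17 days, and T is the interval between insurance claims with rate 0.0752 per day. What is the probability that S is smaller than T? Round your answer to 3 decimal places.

λ_1 = 1/17 = 0.0588235, λ_2 = 0.0752.
For independent exponentials, P(S < T) = λ_1/(λ_1+λ_2) = 0.0588235/0.134024 ≈ 0.439.

0.439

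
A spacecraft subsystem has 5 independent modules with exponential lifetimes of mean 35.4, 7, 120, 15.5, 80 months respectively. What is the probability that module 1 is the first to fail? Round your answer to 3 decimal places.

0.110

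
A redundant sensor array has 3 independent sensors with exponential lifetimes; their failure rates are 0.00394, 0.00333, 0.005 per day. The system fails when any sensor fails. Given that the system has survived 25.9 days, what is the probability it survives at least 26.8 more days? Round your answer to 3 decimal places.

Time to first failure ~ Exp(Σλ) with Σλ = 0.01227.
By memorylessness, P(T > 25.9+26.8 | T > 25.9) = P(T > 26.8) = e^(−0.01227·26.8) ≈ 0.720.

0.720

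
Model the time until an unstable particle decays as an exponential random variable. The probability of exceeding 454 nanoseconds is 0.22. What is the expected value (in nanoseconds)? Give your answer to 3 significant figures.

e^(−λ·454) = 0.22 ⇒ λ = −ln(0.22)/454 = 0.00333508.
Mean = 1/λ = 299.843 nanoseconds.

300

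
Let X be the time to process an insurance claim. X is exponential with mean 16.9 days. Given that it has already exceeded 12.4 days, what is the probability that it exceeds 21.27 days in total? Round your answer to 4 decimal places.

The rate is λ = 1/16.9 = 0.0591716 per day.
The exponential is memoryless, so the remaining time is again Exp(λ): the condition X > 12.4 is irrelevant.
P(X > 8.87) = e^(−0.52485) ≈ 0.5916.

0.5916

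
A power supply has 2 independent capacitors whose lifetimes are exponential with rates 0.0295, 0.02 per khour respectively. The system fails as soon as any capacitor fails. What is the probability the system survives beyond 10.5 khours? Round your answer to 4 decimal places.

The time to first failure is exponential with rate Σλ = 0.0295 + 0.02 = 0.0495.
P(min > 10.5) = e^(−0.0495·10.5) = e^(−0.51975) ≈ 0.5947.

0.5947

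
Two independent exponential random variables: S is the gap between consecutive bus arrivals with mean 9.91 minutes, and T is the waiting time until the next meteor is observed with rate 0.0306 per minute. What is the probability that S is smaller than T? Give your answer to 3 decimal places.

λ_1 = 1/9.91 = 0.100908, λ_2 = 0.0306.
For independent exponentials, P(S < T) = λ_1/(λ_1+λ_2) = 0.100908/0.131508 ≈ 0.767.

0.767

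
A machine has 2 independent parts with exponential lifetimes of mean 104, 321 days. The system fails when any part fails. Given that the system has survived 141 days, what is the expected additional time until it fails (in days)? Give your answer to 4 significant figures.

78.55

First-failure rate Σλ = 1/104 + 1/321 = 0.0127306.
By memorylessness the expected residual is 1/Σλ = 78.5506 days, regardless of the 141 already elapsed.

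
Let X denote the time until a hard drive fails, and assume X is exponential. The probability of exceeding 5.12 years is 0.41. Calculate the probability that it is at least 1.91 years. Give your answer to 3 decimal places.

0.717

e^(−λ·5.12) = 0.41 ⇒ λ = −ln(0.41)/5.12 = 0.17414.
P(X > 1.91) = e^(−0.17414·1.91) = e^(−0.33261) ≈ 0.717.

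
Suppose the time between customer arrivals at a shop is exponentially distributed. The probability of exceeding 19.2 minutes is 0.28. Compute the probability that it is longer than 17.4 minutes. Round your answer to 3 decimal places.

e^(−λ·19.2) = 0.28 ⇒ λ = −ln(0.28)/19.2 = 0.0663003.
P(X > 17.4) = e^(−0.0663003·17.4) = e^(−1.1536) ≈ 0.315.

0.315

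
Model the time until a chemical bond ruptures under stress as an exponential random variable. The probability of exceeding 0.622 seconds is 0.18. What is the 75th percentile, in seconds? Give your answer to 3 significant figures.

0.503

e^(−λ·0.622) = 0.18 ⇒ λ = −ln(0.18)/0.622 = 2.75691.
75th percentile: 1 − e^(−λt) = 0.75, t = −ln(0.25)/λ = 0.502843 seconds.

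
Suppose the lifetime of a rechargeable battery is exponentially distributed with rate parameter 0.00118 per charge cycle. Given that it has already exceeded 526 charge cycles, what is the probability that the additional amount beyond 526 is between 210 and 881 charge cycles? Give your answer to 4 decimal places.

0.4269

Memoryless: the residual past 526 is again Exp(λ).
P(210 < residual < 881) = e^(−λ·210) − e^(−λ·881) = 0.78052 − 0.35360 ≈ 0.4269.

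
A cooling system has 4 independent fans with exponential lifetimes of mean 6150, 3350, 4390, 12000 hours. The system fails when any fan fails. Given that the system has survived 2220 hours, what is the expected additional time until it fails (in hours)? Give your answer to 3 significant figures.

First-failure rate Σλ = 1/6150 + 1/3350 + 1/4390 + 1/12000 = 0.000772233.
By memorylessness the expected residual is 1/Σλ = 1294.95 hours, regardless of the 2220 already elapsed.

1290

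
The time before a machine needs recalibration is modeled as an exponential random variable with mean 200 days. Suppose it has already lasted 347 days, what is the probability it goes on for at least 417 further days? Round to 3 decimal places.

The rate is λ = 1/200 = 0.005 per day.
P(X > s+t | X > s) = e^(−λ(s+t))/e^(−λs) = e^(−λt), independent of s = 347.
P(X > 417) = e^(−2.085) ≈ 0.124.

0.124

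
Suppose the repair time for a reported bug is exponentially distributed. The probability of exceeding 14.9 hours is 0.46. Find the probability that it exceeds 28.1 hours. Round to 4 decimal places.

e^(−λ·14.9) = 0.46 ⇒ λ = −ln(0.46)/14.9 = 0.052116.
P(X > 28.1) = e^(−0.052116·28.1) = e^(−1.4645) ≈ 0.2312.

0.2312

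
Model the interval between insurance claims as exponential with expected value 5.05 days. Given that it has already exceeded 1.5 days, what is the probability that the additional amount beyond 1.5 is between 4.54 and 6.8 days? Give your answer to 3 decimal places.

0.147

The rate is λ = 1/5.05 = 0.19802 per day.
Memoryless: the residual past 1.5 is again Exp(λ).
P(4.54 < residual < 6.8) = e^(−λ·4.54) − e^(−λ·6.8) = 0.40697 − 0.26014 ≈ 0.147.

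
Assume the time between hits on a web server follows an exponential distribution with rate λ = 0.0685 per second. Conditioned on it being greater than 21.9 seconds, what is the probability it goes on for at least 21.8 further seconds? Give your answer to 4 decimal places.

By the memoryless property, P(X > 21.9+21.8 | X > 21.9) = P(X > 21.8).
P(X > 21.8) = e^(−1.4933) ≈ 0.2246.

0.2246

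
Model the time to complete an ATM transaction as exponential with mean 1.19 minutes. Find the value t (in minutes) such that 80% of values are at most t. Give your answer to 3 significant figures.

1.92

The rate is λ = 1/1.19 = 0.840336 per minute.
Set 1 − e^(−λt) = 0.8, so t = −ln(0.2)/λ = 1.6094/0.840336 ≈ 1.91523 minutes.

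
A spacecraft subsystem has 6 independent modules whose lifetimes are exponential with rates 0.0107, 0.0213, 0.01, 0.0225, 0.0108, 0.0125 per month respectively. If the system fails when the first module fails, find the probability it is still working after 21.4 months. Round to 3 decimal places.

0.153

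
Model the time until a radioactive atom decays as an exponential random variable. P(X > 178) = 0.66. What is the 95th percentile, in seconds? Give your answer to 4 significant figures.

1283

e^(−λ·178) = 0.66 ⇒ λ = −ln(0.66)/178 = 0.00233436.
95th percentile: 1 − e^(−λt) = 0.95, t = −ln(0.05)/λ = 1283.32 seconds.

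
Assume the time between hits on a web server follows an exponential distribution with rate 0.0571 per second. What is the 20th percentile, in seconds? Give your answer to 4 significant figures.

Set 1 − e^(−λt) = 0.2, so t = −ln(0.8)/λ = 0.22314/0.0571 ≈ 3.90794 seconds.

3.908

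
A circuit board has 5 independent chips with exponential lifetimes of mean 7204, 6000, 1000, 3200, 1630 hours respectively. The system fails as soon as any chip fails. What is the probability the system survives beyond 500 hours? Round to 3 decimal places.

The first failure time is exponential with rate Σλ_i = 1/7204 + 1/6000 + 1/1000 + 1/3200 + 1/1630 = 0.00223148 per hour.
P(min > 500) = e^(−0.00223148·500) = e^(−1.1157) ≈ 0.328.

0.328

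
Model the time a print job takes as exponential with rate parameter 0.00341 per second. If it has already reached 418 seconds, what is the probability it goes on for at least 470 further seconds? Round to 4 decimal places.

The exponential is memoryless, so the remaining time is again Exp(λ): the condition X > 418 is irrelevant.
P(X > 470) = e^(−1.6027) ≈ 0.2014.

0.2014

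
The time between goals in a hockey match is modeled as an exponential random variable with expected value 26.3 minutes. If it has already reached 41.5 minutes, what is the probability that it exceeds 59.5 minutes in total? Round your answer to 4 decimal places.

The rate is λ = 1/26.3 = 0.0380228 per minute.
P(X > s+t | X > s) = e^(−λ(s+t))/e^(−λs) = e^(−λt), independent of s = 41.5.
P(X > 18) = e^(−0.68441) ≈ 0.5044.

0.5044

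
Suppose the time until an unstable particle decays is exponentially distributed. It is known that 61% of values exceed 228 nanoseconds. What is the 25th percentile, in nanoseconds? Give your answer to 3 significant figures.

e^(−λ·228) = 0.61 ⇒ λ = −ln(0.61)/228 = 0.00216797.
25th percentile: 1 − e^(−λt) = 0.25, t = −ln(0.75)/λ = 132.697 nanoseconds.

133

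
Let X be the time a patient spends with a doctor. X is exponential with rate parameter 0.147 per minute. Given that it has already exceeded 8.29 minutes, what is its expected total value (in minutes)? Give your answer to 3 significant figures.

By memorylessness, E[X | X > 8.29] = 8.29 + 1/λ = 8.29 + 6.80272 = 15.0927 minutes.

15.1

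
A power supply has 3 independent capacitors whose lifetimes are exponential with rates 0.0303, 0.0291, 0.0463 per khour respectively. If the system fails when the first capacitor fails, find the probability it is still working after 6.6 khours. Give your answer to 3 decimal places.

0.498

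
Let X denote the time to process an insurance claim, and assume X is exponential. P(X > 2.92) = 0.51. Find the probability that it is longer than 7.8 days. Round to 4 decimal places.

0.1655

e^(−λ·2.92) = 0.51 ⇒ λ = −ln(0.51)/2.92 = 0.230597.
P(X > 7.8) = e^(−0.230597·7.8) = e^(−1.7987) ≈ 0.1655.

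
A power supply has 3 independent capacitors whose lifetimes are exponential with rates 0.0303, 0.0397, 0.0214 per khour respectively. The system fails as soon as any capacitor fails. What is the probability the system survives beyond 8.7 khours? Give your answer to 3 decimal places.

The time to first failure is exponential with rate Σλ = 0.0303 + 0.0397 + 0.0214 = 0.0914.
P(min > 8.7) = e^(−0.0914·8.7) = e^(−0.79518) ≈ 0.451.

0.451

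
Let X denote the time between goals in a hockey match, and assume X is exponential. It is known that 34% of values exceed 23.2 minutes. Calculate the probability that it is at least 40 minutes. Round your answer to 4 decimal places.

0.1557

e^(−λ·23.2) = 0.34 ⇒ λ = −ln(0.34)/23.2 = 0.0465004.
P(X > 40) = e^(−0.0465004·40) = e^(−1.86) ≈ 0.1557.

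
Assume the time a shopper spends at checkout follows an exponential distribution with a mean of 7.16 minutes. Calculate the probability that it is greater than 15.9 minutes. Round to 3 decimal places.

The rate is λ = 1/7.16 = 0.139665 per minute.
P(X > 15.9) = e^(−λ·15.9) = e^(−2.2207) ≈ 0.109.

0.109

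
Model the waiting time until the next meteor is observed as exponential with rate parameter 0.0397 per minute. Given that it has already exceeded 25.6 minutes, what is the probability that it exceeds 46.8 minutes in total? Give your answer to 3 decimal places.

P(X > s+t | X > s) = e^(−λ(s+t))/e^(−λs) = e^(−λt), independent of s = 25.6.
P(X > 21.2) = e^(−0.84164) ≈ 0.431.

0.431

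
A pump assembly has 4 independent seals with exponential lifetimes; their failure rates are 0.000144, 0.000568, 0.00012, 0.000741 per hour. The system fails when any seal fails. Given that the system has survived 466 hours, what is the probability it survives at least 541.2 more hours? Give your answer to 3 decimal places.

Time to first failure ~ Exp(Σλ) with Σλ = 0.001573.
By memorylessness, P(T > 466+541.2 | T > 466) = P(T > 541.2) = e^(−0.001573·541.2) ≈ 0.427.

0.427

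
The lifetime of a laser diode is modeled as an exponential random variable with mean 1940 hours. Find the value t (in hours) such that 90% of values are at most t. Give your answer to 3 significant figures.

4470

The rate is λ = 1/1940 = 0.000515464 per hour.
Set 1 − e^(−λt) = 0.9, so t = −ln(0.1)/λ = 2.3026/0.000515464 ≈ 4467.02 hours.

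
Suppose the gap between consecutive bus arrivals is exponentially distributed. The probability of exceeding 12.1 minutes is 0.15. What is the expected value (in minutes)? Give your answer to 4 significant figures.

e^(−λ·12.1) = 0.15 ⇒ λ = −ln(0.15)/12.1 = 0.156787.
Mean = 1/λ = 6.37809 minutes.

6.378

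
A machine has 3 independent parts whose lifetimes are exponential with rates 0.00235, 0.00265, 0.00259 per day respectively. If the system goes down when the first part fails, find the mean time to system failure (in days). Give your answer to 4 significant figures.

131.8

The time to first failure is exponential with rate Σλ = 0.00235 + 0.00265 + 0.00259 = 0.00759.
E[min] = 1/Σλ = 1/0.00759 = 131.752 days.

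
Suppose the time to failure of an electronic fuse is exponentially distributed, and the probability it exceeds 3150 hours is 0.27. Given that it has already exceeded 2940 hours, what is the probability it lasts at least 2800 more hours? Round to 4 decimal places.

0.3123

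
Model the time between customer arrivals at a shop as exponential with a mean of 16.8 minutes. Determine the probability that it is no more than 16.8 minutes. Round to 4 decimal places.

The rate is λ = 1/16.8 = 0.0595238 per minute.
P(X ≤ 16.8) = 1 − e^(−λ·16.8) = 1 − e^(−1) ≈ 0.6321.

0.6321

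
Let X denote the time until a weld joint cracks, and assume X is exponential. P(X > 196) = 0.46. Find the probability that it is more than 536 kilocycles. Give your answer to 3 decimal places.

0.120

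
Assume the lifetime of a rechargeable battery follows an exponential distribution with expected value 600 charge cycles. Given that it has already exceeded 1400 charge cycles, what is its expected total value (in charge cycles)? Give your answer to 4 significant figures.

2000

The rate is λ = 1/600 = 0.00166667 per charge cycle.
By memorylessness, E[X | X > 1400] = 1400 + 1/λ = 1400 + 600 = 2000 charge cycles.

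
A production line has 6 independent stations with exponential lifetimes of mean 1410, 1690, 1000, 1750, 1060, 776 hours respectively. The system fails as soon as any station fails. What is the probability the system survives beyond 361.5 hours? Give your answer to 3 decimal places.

0.158

The first failure time is exponential with rate Σλ_i = 1/1410 + 1/1690 + 1/1000 + 1/1750 + 1/1060 + 1/776 = 0.00510442 per hour.
P(min > 361.5) = e^(−0.00510442·361.5) = e^(−1.8452) ≈ 0.158.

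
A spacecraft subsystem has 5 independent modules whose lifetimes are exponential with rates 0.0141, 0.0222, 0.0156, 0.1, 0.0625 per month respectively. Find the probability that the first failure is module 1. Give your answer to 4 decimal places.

The time to first failure is exponential with rate Σλ = 0.0141 + 0.0222 + 0.0156 + 0.1 + 0.0625 = 0.2144.
P(module 1 first) = λ_1/Σλ = 0.0141/0.2144 ≈ 0.0658.

0.0658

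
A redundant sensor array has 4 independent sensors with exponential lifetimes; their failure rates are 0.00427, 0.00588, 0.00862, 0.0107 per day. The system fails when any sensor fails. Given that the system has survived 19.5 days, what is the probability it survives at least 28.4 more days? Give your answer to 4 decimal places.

Time to first failure ~ Exp(Σλ) with Σλ = 0.02947.
By memorylessness, P(T > 19.5+28.4 | T > 19.5) = P(T > 28.4) = e^(−0.02947·28.4) ≈ 0.4330.

0.4330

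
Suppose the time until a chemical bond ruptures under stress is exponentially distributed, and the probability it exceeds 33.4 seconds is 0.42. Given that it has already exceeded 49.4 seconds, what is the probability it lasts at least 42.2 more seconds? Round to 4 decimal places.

0.3342

From e^(−λ·33.4) = 0.42, λ = −ln(0.42)/33.4 = 0.0259731.
Memoryless: P(X > 49.4+42.2 | X > 49.4) = P(X > 42.2) = e^(−0.0259731·42.2) ≈ 0.3342.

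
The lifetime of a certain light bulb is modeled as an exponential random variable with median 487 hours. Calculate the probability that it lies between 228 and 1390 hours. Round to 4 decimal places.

0.5846

For an exponential, median = ln(2)/λ, so λ = ln 2 / 487 = 0.0014233 per hour.
P(228 < X < 1390) = e^(−λ·228) − e^(−λ·1390) = 0.72288 − 0.13829 ≈ 0.5846.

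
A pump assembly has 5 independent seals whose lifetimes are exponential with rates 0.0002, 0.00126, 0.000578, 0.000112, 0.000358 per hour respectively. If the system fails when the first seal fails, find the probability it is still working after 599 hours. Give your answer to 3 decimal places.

The time to first failure is exponential with rate Σλ = 0.0002 + 0.00126 + 0.000578 + 0.000112 + 0.000358 = 0.002508.
P(min > 599) = e^(−0.002508·599) = e^(−1.5023) ≈ 0.223.

0.223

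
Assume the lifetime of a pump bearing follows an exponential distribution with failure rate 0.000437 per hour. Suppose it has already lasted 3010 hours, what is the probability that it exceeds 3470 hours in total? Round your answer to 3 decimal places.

0.818

P(X > s+t | X > s) = e^(−λ(s+t))/e^(−λs) = e^(−λt), independent of s = 3010.
P(X > 460) = e^(−0.20102) ≈ 0.818.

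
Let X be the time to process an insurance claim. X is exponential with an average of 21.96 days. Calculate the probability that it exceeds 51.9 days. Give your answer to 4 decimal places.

The rate is λ = 1/21.96 = 0.0455373 per day.
P(X > 51.9) = e^(−λ·51.9) = e^(−2.3634) ≈ 0.0941.

0.0941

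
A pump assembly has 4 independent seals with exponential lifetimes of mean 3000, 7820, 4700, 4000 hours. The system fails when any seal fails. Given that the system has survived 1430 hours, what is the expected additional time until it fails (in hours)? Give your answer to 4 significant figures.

1082

First-failure rate Σλ = 1/3000 + 1/7820 + 1/4700 + 1/4000 = 0.000923977.
By memorylessness the expected residual is 1/Σλ = 1082.28 hours, regardless of the 1430 already elapsed.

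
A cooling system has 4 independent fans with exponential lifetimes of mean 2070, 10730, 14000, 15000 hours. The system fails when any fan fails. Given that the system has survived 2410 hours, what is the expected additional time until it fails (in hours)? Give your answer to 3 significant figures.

First-failure rate Σλ = 1/2070 + 1/10730 + 1/14000 + 1/15000 = 0.000714384.
By memorylessness the expected residual is 1/Σλ = 1399.81 hours, regardless of the 2410 already elapsed.

1400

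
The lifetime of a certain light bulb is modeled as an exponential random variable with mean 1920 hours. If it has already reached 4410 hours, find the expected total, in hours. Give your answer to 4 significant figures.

The rate is λ = 1/1920 = 0.000520833 per hour.
By memorylessness, E[X | X > 4410] = 4410 + 1/λ = 4410 + 1920 = 6330 hours.

6330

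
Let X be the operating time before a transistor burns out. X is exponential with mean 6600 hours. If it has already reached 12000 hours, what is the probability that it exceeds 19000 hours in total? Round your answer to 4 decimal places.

0.3462

The rate is λ = 1/6600 = 0.000151515 per hour.
By the memoryless property, P(X > 12000+7000 | X > 12000) = P(X > 7000).
P(X > 7000) = e^(−1.0606) ≈ 0.3462.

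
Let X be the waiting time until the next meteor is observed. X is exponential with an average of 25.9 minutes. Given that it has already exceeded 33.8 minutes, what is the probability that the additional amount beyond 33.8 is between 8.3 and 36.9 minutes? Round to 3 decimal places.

The rate is λ = 1/25.9 = 0.03861 per minute.
Memoryless: the residual past 33.8 is again Exp(λ).
P(8.3 < residual < 36.9) = e^(−λ·8.3) − e^(−λ·36.9) = 0.72581 − 0.24058 ≈ 0.485.

0.485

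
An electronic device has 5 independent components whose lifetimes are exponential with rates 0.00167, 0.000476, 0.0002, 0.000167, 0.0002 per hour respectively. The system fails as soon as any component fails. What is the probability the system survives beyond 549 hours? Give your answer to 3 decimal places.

The time to first failure is exponential with rate Σλ = 0.00167 + 0.000476 + 0.0002 + 0.000167 + 0.0002 = 0.002713.
P(min > 549) = e^(−0.002713·549) = e^(−1.4894) ≈ 0.225.

0.225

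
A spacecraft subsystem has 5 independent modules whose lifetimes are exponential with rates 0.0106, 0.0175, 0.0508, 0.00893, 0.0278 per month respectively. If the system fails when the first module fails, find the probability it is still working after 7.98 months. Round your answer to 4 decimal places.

The time to first failure is exponential with rate Σλ = 0.0106 + 0.0175 + 0.0508 + 0.00893 + 0.0278 = 0.11563.
P(min > 7.98) = e^(−0.11563·7.98) = e^(−0.92273) ≈ 0.3974.

0.3974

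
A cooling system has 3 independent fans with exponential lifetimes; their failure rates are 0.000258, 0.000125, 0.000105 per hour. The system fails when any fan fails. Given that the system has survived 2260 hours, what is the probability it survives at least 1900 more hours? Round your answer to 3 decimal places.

Time to first failure ~ Exp(Σλ) with Σλ = 0.000488.
By memorylessness, P(T > 2260+1900 | T > 2260) = P(T > 1900) = e^(−0.000488·1900) ≈ 0.396.

0.396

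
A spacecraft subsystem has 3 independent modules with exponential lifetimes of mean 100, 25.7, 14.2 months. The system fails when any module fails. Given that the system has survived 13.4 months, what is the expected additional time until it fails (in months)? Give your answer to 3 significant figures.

First-failure rate Σλ = 1/100 + 1/25.7 + 1/14.2 = 0.119333.
By memorylessness the expected residual is 1/Σλ = 8.37991 months, regardless of the 13.4 already elapsed.

8.38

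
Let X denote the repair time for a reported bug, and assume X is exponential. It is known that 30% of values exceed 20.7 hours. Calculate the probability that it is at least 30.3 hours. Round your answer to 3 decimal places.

0.172

e^(−λ·20.7) = 0.30 ⇒ λ = −ln(0.30)/20.7 = 0.0581629.
P(X > 30.3) = e^(−0.0581629·30.3) = e^(−1.7623) ≈ 0.172.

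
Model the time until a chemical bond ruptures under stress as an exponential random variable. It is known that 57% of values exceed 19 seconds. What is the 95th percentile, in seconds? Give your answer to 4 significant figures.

101.3

e^(−λ·19) = 0.57 ⇒ λ = −ln(0.57)/19 = 0.0295852.
95th percentile: 1 − e^(−λt) = 0.95, t = −ln(0.05)/λ = 101.258 seconds.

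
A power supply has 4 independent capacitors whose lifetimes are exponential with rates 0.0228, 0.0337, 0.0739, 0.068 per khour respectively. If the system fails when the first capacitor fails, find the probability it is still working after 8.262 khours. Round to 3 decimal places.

The time to first failure is exponential with rate Σλ = 0.0228 + 0.0337 + 0.0739 + 0.068 = 0.1984.
P(min > 8.262) = e^(−0.1984·8.262) = e^(−1.6392) ≈ 0.194.

0.194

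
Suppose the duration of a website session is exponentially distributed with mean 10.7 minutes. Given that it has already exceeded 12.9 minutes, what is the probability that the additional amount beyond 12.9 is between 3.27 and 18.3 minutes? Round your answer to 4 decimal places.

The rate is λ = 1/10.7 = 0.0934579 per minute.
Memoryless: the residual past 12.9 is again Exp(λ).
P(3.27 < residual < 18.3) = e^(−λ·3.27) − e^(−λ·18.3) = 0.73668 − 0.18082 ≈ 0.5559.

0.5559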